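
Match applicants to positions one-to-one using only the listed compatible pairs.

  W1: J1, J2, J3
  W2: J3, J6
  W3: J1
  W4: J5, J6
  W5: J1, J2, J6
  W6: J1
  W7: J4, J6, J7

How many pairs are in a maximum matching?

Unit-capacity flow: source→left, listed edges, right→sink; max matching = max flow.
Augmenting path W1→J1 (+1); matched 1.
Augmenting path W2→J3 (+1); matched 2.
Augmenting path W4→J5 (+1); matched 3.
Augmenting path W5→J2 (+1); matched 4.
Augmenting path W7→J4 (+1); matched 5.
Augmenting path W3→J1→W1→J2→W5→J6 (+1); matched 6.
No augmenting path remains; maximum matching = 6.
König certificate: {W1, W2, W4, W5, W7, J1} is a vertex cover of size 6 (every listed pair touches it), so no matching can be larger.

6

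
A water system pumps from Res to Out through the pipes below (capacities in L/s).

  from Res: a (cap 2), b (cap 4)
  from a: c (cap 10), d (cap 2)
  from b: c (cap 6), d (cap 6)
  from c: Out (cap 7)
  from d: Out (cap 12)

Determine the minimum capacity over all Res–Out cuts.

Augment Res→a→c→Out: bottleneck 2, flow now 2.
Augment Res→b→c→Out: bottleneck 4, flow now 6.
No augmenting path remains; maximum flow = 6.
By max-flow min-cut, the minimum cut capacity equals the max flow.
In the residual graph, reachable from Res: {Res}.
Min-cut edges: Res→a (2), Res→b (4); capacity 2 + 4 = 6.

6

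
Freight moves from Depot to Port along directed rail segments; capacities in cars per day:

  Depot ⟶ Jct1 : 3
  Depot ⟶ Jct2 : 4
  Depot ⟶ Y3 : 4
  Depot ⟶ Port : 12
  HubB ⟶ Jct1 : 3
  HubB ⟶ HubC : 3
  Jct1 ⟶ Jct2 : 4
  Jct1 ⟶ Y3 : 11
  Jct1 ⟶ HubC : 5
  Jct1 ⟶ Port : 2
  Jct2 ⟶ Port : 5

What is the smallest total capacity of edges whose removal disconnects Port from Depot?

Augment Depot→Port: bottleneck 12, flow now 12.
Augment Depot→Jct1→Port: bottleneck 2, flow now 14.
Augment Depot→Jct2→Port: bottleneck 4, flow now 18.
Augment Depot→Jct1→Jct2→Port: bottleneck 1, flow now 19.
No augmenting path remains; maximum flow = 19.
By max-flow min-cut, the minimum cut capacity equals the max flow.
In the residual graph, reachable from Depot: {Depot, Y3}.
Min-cut edges: Depot→Jct1 (3), Depot→Jct2 (4), Depot→Port (12); capacity 3 + 4 + 12 = 19.

19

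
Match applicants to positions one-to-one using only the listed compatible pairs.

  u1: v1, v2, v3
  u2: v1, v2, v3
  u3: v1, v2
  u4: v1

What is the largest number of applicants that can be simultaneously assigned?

Unit-capacity flow: source→left, listed edges, right→sink; max matching = max flow.
Augmenting path u1→v1 (+1); matched 1.
Augmenting path u2→v2 (+1); matched 2.
Augmenting path u3→v1→u1→v3 (+1); matched 3.
No augmenting path remains; maximum matching = 3.
König certificate: {v1, v2, v3} is a vertex cover of size 3 (every listed pair touches it), so no matching can be larger.

3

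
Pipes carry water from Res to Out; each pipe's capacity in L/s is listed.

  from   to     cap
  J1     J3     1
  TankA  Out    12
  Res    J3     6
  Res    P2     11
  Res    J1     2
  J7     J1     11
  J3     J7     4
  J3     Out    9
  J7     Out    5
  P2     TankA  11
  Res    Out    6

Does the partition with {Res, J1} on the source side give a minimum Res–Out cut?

Given cut capacity: 11 + 6 + 6 + 1 = 24.
Augment Res→Out: bottleneck 6, flow now 6.
Augment Res→J3→Out: bottleneck 6, flow now 12.
Augment Res→P2→TankA→Out: bottleneck 11, flow now 23.
Augment Res→J1→J3→Out: bottleneck 1, flow now 24.
No augmenting path remains; maximum flow = 24.
Cut capacity 24 equals the max flow, so it is a minimum cut.

Yes — it is a minimum cut (capacity 24).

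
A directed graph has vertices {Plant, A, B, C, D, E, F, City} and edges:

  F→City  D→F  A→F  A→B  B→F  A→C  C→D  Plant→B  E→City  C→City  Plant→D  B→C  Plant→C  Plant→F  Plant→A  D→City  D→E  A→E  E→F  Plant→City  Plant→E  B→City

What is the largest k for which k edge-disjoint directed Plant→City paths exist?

Assign every edge capacity 1; by Menger, the answer equals the max flow.
Path Plant→City (+1); total 1.
Path Plant→B→City (+1); total 2.
Path Plant→C→City (+1); total 3.
Path Plant→D→City (+1); total 4.
Path Plant→E→City (+1); total 5.
Path Plant→F→City (+1); total 6.
No residual Plant→City path; max flow = 6.
Certifying cut of size 6: {B→City, C→City, D→City, E→City, F→City, Plant→City}.

6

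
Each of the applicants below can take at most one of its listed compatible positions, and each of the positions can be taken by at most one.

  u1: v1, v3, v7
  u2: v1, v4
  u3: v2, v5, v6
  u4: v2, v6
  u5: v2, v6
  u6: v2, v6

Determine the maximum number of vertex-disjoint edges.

Unit-capacity flow: source→left, listed edges, right→sink; max matching = max flow.
Augmenting path u1→v1 (+1); matched 1.
Augmenting path u2→v4 (+1); matched 2.
Augmenting path u3→v2 (+1); matched 3.
Augmenting path u4→v6 (+1); matched 4.
Augmenting path u5→v2→u3→v5 (+1); matched 5.
No augmenting path remains; maximum matching = 5.
König certificate: {u1, u2, u3, v2, v6} is a vertex cover of size 5 (every listed pair touches it), so no matching can be larger.

5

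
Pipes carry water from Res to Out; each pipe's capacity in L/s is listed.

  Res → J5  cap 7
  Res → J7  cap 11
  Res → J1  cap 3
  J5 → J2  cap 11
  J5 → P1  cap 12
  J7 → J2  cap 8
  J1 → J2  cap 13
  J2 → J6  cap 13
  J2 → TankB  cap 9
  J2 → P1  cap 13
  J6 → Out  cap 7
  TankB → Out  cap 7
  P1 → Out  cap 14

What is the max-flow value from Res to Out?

18

Augment Res→J5→P1→Out: bottleneck 7, flow now 7.
Augment Res→J7→J2→J6→Out: bottleneck 7, flow now 14.
Augment Res→J7→J2→TankB→Out: bottleneck 1, flow now 15.
Augment Res→J1→J2→TankB→Out: bottleneck 3, flow now 18.
No augmenting path remains; maximum flow = 18.
In the residual graph, reachable from Res: {Res, J7}.
Min-cut edges: Res→J5 (7), Res→J1 (3), J7→J2 (8); capacity 7 + 3 + 8 = 18.
This cut is saturated, so no flow can exceed 18.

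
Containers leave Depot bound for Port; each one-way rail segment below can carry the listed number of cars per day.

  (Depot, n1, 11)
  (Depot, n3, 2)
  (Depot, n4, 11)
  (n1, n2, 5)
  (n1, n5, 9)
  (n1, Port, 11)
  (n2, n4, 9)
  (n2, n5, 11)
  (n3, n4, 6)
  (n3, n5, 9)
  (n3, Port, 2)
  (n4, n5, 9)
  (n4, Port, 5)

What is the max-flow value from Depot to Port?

Augment Depot→n1→Port: bottleneck 11, flow now 11.
Augment Depot→n3→Port: bottleneck 2, flow now 13.
Augment Depot→n4→Port: bottleneck 5, flow now 18.
No augmenting path remains; maximum flow = 18.
In the residual graph, reachable from Depot: {Depot, n4, n5}.
Min-cut edges: Depot→n1 (11), Depot→n3 (2), n4→Port (5); capacity 11 + 2 + 5 = 18.
This cut is saturated, so no flow can exceed 18.

18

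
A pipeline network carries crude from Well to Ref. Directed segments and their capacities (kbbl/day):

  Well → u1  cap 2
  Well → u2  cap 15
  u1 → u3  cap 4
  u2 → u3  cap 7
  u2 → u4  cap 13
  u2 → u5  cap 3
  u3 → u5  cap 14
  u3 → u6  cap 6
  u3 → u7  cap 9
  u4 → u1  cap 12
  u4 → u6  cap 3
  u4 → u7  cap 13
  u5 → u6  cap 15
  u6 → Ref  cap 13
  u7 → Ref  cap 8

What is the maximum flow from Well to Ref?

17

Augment Well→u1→u3→u6→Ref: bottleneck 2, flow now 2.
Augment Well→u2→u3→u6→Ref: bottleneck 4, flow now 6.
Augment Well→u2→u3→u7→Ref: bottleneck 3, flow now 9.
Augment Well→u2→u4→u6→Ref: bottleneck 3, flow now 12.
Augment Well→u2→u4→u7→Ref: bottleneck 5, flow now 17.
No augmenting path remains; maximum flow = 17.
In the residual graph, reachable from Well: {Well}.
Min-cut edges: Well→u1 (2), Well→u2 (15); capacity 2 + 15 = 17.
This cut is saturated, so no flow can exceed 17.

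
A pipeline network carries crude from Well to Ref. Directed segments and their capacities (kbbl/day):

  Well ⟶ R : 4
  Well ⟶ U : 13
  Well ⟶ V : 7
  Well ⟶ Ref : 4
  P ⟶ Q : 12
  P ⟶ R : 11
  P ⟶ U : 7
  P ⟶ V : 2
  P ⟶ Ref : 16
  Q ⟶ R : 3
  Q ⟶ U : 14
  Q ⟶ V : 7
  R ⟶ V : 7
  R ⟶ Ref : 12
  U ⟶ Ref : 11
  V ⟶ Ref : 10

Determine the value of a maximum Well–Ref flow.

Augment Well→Ref: bottleneck 4, flow now 4.
Augment Well→R→Ref: bottleneck 4, flow now 8.
Augment Well→U→Ref: bottleneck 11, flow now 19.
Augment Well→V→Ref: bottleneck 7, flow now 26.
No augmenting path remains; maximum flow = 26.
In the residual graph, reachable from Well: {Well, U}.
Min-cut edges: Well→R (4), Well→V (7), Well→Ref (4), U→Ref (11); capacity 4 + 7 + 4 + 11 = 26.
This cut is saturated, so no flow can exceed 26.

26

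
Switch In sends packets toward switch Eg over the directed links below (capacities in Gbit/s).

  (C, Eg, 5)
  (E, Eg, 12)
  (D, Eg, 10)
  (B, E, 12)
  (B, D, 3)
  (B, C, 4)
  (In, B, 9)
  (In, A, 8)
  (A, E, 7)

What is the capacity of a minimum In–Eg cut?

Augment In→A→E→Eg: bottleneck 7, flow now 7.
Augment In→B→C→Eg: bottleneck 4, flow now 11.
Augment In→B→D→Eg: bottleneck 3, flow now 14.
Augment In→B→E→Eg: bottleneck 2, flow now 16.
No augmenting path remains; maximum flow = 16.
By max-flow min-cut, the minimum cut capacity equals the max flow.
In the residual graph, reachable from In: {In, A}.
Min-cut edges: In→B (9), A→E (7); capacity 9 + 7 = 16.

16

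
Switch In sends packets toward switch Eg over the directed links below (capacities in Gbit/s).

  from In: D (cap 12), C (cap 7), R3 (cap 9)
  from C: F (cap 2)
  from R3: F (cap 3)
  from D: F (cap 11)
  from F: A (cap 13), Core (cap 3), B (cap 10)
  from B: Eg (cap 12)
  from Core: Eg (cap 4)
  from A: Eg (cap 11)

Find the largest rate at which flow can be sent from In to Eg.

16

Augment In→C→F→B→Eg: bottleneck 2, flow now 2.
Augment In→R3→F→B→Eg: bottleneck 3, flow now 5.
Augment In→D→F→B→Eg: bottleneck 5, flow now 10.
Augment In→D→F→Core→Eg: bottleneck 3, flow now 13.
Augment In→D→F→A→Eg: bottleneck 3, flow now 16.
No augmenting path remains; maximum flow = 16.
In the residual graph, reachable from In: {In, C, R3, D}.
Min-cut edges: C→F (2), R3→F (3), D→F (11); capacity 2 + 3 + 11 = 16.
This cut is saturated, so no flow can exceed 16.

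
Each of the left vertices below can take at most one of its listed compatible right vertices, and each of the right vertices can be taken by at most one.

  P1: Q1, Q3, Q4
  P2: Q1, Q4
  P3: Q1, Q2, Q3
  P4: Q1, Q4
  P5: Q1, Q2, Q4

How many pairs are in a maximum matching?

Unit-capacity flow: source→left, listed edges, right→sink; max matching = max flow.
Augmenting path P1→Q1 (+1); matched 1.
Augmenting path P2→Q4 (+1); matched 2.
Augmenting path P3→Q2 (+1); matched 3.
Augmenting path P4→Q1→P1→Q3 (+1); matched 4.
No augmenting path remains; maximum matching = 4.
König certificate: {Q1, Q2, Q3, Q4} is a vertex cover of size 4 (every listed pair touches it), so no matching can be larger.

4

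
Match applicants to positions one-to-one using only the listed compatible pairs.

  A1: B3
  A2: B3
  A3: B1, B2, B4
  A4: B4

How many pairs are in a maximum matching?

3

Unit-capacity flow: source→left, listed edges, right→sink; max matching = max flow.
Augmenting path A1→B3 (+1); matched 1.
Augmenting path A3→B1 (+1); matched 2.
Augmenting path A4→B4 (+1); matched 3.
No augmenting path remains; maximum matching = 3.
König certificate: {A3, A4, B3} is a vertex cover of size 3 (every listed pair touches it), so no matching can be larger.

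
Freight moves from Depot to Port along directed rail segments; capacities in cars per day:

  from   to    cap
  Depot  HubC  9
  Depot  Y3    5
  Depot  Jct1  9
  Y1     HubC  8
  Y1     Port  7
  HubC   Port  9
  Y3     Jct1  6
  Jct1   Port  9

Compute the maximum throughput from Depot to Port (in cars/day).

18

Augment Depot→HubC→Port: bottleneck 9, flow now 9.
Augment Depot→Jct1→Port: bottleneck 9, flow now 18.
No augmenting path remains; maximum flow = 18.
In the residual graph, reachable from Depot: {Depot, Y3, Jct1}.
Min-cut edges: Depot→HubC (9), Jct1→Port (9); capacity 9 + 9 = 18.
This cut is saturated, so no flow can exceed 18.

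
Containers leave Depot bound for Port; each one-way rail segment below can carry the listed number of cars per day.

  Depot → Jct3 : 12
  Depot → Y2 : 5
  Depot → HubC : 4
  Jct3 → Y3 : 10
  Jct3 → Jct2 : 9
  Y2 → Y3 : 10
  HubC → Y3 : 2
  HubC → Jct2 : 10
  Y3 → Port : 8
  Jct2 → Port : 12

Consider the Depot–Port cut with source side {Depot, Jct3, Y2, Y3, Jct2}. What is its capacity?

Edges leaving {Depot, Jct3, Y2, Y3, Jct2}: Depot→HubC (4), Y3→Port (8), Jct2→Port (12).
Cut capacity = 4 + 8 + 12 = 24.

24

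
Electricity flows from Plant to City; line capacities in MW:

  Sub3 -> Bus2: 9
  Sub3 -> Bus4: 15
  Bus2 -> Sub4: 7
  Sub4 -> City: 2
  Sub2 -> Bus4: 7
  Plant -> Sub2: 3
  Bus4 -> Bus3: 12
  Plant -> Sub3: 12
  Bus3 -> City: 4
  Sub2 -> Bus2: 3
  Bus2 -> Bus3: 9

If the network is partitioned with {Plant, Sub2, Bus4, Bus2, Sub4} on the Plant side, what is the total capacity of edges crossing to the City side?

35

Edges leaving {Plant, Sub2, Bus4, Bus2, Sub4}: Plant→Sub3 (12), Bus4→Bus3 (12), Bus2→Bus3 (9), Sub4→City (2).
Cut capacity = 12 + 12 + 9 + 2 = 35.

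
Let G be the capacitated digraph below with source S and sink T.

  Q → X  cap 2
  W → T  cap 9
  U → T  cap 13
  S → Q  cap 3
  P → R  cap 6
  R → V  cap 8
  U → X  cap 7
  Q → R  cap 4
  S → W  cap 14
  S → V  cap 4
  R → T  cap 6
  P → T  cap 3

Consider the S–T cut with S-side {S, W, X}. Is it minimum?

Given cut capacity: 3 + 4 + 9 = 16.
Augment S→W→T: bottleneck 9, flow now 9.
Augment S→Q→R→T: bottleneck 3, flow now 12.
No augmenting path remains; maximum flow = 12.
In the residual graph, reachable from S: {S, V, W}.
Min-cut edges: S→Q (3), W→T (9); capacity 3 + 9 = 12.
Cut capacity 16 exceeds the max flow 12, so it is not minimum.

No — its capacity is 16, but the minimum cut has capacity 12.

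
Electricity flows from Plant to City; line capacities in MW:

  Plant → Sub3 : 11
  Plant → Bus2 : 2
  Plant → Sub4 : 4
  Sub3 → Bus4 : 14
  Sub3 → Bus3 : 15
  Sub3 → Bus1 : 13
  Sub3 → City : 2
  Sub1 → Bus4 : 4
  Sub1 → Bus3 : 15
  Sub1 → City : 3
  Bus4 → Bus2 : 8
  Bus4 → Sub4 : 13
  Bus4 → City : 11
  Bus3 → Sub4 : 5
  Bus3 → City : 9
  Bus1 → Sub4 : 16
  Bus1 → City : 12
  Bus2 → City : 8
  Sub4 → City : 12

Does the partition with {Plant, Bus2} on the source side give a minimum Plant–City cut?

Given cut capacity: 11 + 4 + 8 = 23.
Augment Plant→Sub3→City: bottleneck 2, flow now 2.
Augment Plant→Bus2→City: bottleneck 2, flow now 4.
Augment Plant→Sub4→City: bottleneck 4, flow now 8.
Augment Plant→Sub3→Bus4→City: bottleneck 9, flow now 17.
No augmenting path remains; maximum flow = 17.
In the residual graph, reachable from Plant: {Plant}.
Min-cut edges: Plant→Sub3 (11), Plant→Bus2 (2), Plant→Sub4 (4); capacity 11 + 2 + 4 = 17.
Cut capacity 23 exceeds the max flow 17, so it is not minimum.

No — its capacity is 23, but the minimum cut has capacity 17.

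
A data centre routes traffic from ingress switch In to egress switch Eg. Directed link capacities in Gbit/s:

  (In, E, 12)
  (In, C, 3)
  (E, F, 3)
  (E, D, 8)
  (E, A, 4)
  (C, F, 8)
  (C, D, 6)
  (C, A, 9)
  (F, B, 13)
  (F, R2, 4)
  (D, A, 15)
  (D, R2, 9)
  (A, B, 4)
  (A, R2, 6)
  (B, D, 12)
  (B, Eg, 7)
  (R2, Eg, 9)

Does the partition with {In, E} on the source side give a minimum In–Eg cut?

No — its capacity is 18, but the minimum cut has capacity 15.

Given cut capacity: 3 + 3 + 8 + 4 = 18.
Augment In→E→F→B→Eg: bottleneck 3, flow now 3.
Augment In→E→D→R2→Eg: bottleneck 8, flow now 11.
Augment In→E→A→B→Eg: bottleneck 1, flow now 12.
Augment In→C→F→B→Eg: bottleneck 3, flow now 15.
No augmenting path remains; maximum flow = 15.
In the residual graph, reachable from In: {In}.
Min-cut edges: In→E (12), In→C (3); capacity 12 + 3 = 15.
Cut capacity 18 exceeds the max flow 15, so it is not minimum.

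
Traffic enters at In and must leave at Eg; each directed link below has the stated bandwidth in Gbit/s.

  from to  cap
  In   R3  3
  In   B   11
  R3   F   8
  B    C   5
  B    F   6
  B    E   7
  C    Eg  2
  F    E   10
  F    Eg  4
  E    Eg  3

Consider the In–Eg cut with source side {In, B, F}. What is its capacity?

Edges leaving {In, B, F}: In→R3 (3), B→C (5), B→E (7), F→E (10), F→Eg (4).
Cut capacity = 3 + 5 + 7 + 10 + 4 = 29.

29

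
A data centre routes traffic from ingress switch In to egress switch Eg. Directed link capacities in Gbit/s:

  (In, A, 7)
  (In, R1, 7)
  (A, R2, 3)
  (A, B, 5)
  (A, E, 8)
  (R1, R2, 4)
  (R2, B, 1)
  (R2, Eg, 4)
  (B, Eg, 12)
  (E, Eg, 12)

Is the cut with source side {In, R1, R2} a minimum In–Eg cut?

Given cut capacity: 7 + 1 + 4 = 12.
Augment In→A→R2→Eg: bottleneck 3, flow now 3.
Augment In→A→B→Eg: bottleneck 4, flow now 7.
Augment In→R1→R2→Eg: bottleneck 1, flow now 8.
Augment In→R1→R2→B→Eg: bottleneck 1, flow now 9.
Augment In→R1→R2→A→B→Eg: bottleneck 1, flow now 10. (uses reverse residual edge)
Augment In→R1→R2→A→E→Eg: bottleneck 1, flow now 11. (uses reverse residual edge)
No augmenting path remains; maximum flow = 11.
In the residual graph, reachable from In: {In, R1}.
Min-cut edges: In→A (7), R1→R2 (4); capacity 7 + 4 = 11.
Cut capacity 12 exceeds the max flow 11, so it is not minimum.

No — its capacity is 12, but the minimum cut has capacity 11.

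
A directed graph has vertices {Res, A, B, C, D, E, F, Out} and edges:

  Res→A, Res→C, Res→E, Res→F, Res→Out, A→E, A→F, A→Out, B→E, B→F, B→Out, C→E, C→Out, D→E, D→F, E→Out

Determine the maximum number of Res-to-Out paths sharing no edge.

Assign every edge capacity 1; by Menger, the answer equals the max flow.
Path Res→Out (+1); total 1.
Path Res→A→Out (+1); total 2.
Path Res→C→Out (+1); total 3.
Path Res→E→Out (+1); total 4.
No residual Res→Out path; max flow = 4.
Certifying cut of size 4: {Res→A, Res→C, Res→E, Res→Out}.

4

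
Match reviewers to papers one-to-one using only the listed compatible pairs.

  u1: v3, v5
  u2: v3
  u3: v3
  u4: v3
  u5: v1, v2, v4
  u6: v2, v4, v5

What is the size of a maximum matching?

Unit-capacity flow: source→left, listed edges, right→sink; max matching = max flow.
Augmenting path u1→v3 (+1); matched 1.
Augmenting path u5→v1 (+1); matched 2.
Augmenting path u6→v2 (+1); matched 3.
Augmenting path u2→v3→u1→v5 (+1); matched 4.
No augmenting path remains; maximum matching = 4.
König certificate: {u1, u5, u6, v3} is a vertex cover of size 4 (every listed pair touches it), so no matching can be larger.

4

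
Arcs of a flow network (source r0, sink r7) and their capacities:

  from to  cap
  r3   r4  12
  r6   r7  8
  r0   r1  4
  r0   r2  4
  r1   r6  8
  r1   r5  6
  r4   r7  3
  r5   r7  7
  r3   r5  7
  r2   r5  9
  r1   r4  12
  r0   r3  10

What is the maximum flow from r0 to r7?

14

Augment r0→r1→r4→r7: bottleneck 3, flow now 3.
Augment r0→r1→r5→r7: bottleneck 1, flow now 4.
Augment r0→r2→r5→r7: bottleneck 4, flow now 8.
Augment r0→r3→r5→r7: bottleneck 2, flow now 10.
Augment r0→r3→r4→r1→r6→r7: bottleneck 3, flow now 13. (uses reverse residual edge)
Augment r0→r3→r5→r1→r6→r7: bottleneck 1, flow now 14. (uses reverse residual edge)
No augmenting path remains; maximum flow = 14.
In the residual graph, reachable from r0: {r0, r2, r3, r4, r5}.
Min-cut edges: r0→r1 (4), r4→r7 (3), r5→r7 (7); capacity 4 + 3 + 7 = 14.
This cut is saturated, so no flow can exceed 14.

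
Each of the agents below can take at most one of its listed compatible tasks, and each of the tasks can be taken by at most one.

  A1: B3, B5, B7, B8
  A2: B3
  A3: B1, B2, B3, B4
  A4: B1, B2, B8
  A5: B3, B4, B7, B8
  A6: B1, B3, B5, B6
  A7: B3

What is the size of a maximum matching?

6

Unit-capacity flow: source→left, listed edges, right→sink; max matching = max flow.
Augmenting path A1→B3 (+1); matched 1.
Augmenting path A3→B1 (+1); matched 2.
Augmenting path A4→B2 (+1); matched 3.
Augmenting path A5→B4 (+1); matched 4.
Augmenting path A6→B5 (+1); matched 5.
Augmenting path A2→B3→A1→B7 (+1); matched 6.
No augmenting path remains; maximum matching = 6.
König certificate: {A1, A3, A4, A5, A6, B3} is a vertex cover of size 6 (every listed pair touches it), so no matching can be larger.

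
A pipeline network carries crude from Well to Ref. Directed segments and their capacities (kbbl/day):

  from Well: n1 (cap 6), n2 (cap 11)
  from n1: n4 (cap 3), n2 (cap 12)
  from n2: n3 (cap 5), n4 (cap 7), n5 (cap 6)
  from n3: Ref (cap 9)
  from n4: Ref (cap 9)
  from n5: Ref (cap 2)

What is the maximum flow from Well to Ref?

Augment Well→n1→n4→Ref: bottleneck 3, flow now 3.
Augment Well→n2→n3→Ref: bottleneck 5, flow now 8.
Augment Well→n2→n4→Ref: bottleneck 6, flow now 14.
Augment Well→n1→n2→n5→Ref: bottleneck 2, flow now 16.
No augmenting path remains; maximum flow = 16.
In the residual graph, reachable from Well: {Well, n1, n2, n4, n5}.
Min-cut edges: n2→n3 (5), n4→Ref (9), n5→Ref (2); capacity 5 + 9 + 2 = 16.
This cut is saturated, so no flow can exceed 16.

16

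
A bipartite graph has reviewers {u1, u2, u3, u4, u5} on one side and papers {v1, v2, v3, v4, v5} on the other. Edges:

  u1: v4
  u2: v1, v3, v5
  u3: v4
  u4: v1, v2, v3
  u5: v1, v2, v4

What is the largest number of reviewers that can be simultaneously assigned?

4

Unit-capacity flow: source→left, listed edges, right→sink; max matching = max flow.
Augmenting path u1→v4 (+1); matched 1.
Augmenting path u2→v1 (+1); matched 2.
Augmenting path u4→v2 (+1); matched 3.
Augmenting path u5→v1→u2→v3 (+1); matched 4.
No augmenting path remains; maximum matching = 4.
König certificate: {u2, u4, u5, v4} is a vertex cover of size 4 (every listed pair touches it), so no matching can be larger.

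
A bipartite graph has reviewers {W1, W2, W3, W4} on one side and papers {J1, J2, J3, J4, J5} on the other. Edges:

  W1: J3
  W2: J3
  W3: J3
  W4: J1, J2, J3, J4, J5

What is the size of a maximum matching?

Unit-capacity flow: source→left, listed edges, right→sink; max matching = max flow.
Augmenting path W1→J3 (+1); matched 1.
Augmenting path W4→J1 (+1); matched 2.
No augmenting path remains; maximum matching = 2.
König certificate: {W4, J3} is a vertex cover of size 2 (every listed pair touches it), so no matching can be larger.

2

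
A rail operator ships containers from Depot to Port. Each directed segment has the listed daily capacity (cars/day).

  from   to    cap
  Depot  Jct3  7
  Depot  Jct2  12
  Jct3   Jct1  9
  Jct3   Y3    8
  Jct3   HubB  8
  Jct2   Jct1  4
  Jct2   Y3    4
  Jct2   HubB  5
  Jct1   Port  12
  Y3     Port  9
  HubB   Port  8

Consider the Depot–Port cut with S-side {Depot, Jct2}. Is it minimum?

Given cut capacity: 7 + 4 + 4 + 5 = 20.
Augment Depot→Jct3→Jct1→Port: bottleneck 7, flow now 7.
Augment Depot→Jct2→Jct1→Port: bottleneck 4, flow now 11.
Augment Depot→Jct2→Y3→Port: bottleneck 4, flow now 15.
Augment Depot→Jct2→HubB→Port: bottleneck 4, flow now 19.
No augmenting path remains; maximum flow = 19.
In the residual graph, reachable from Depot: {Depot}.
Min-cut edges: Depot→Jct3 (7), Depot→Jct2 (12); capacity 7 + 12 = 19.
Cut capacity 20 exceeds the max flow 19, so it is not minimum.

No — its capacity is 20, but the minimum cut has capacity 19.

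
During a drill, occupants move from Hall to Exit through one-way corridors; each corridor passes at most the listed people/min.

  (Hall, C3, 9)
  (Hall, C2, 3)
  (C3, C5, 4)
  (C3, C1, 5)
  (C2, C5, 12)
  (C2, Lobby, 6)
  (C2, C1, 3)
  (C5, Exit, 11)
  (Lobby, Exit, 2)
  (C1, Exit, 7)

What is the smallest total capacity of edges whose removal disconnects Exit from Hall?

Augment Hall→C3→C5→Exit: bottleneck 4, flow now 4.
Augment Hall→C3→C1→Exit: bottleneck 5, flow now 9.
Augment Hall→C2→C5→Exit: bottleneck 3, flow now 12.
No augmenting path remains; maximum flow = 12.
By max-flow min-cut, the minimum cut capacity equals the max flow.
In the residual graph, reachable from Hall: {Hall}.
Min-cut edges: Hall→C3 (9), Hall→C2 (3); capacity 9 + 3 = 12.

12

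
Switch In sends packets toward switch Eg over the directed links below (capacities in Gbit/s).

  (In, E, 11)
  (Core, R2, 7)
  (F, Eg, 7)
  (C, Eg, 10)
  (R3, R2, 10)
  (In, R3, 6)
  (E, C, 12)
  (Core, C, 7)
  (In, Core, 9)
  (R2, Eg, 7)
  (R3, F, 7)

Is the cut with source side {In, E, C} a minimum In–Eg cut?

Given cut capacity: 9 + 6 + 10 = 25.
Augment In→E→C→Eg: bottleneck 10, flow now 10.
Augment In→Core→R2→Eg: bottleneck 7, flow now 17.
Augment In→R3→F→Eg: bottleneck 6, flow now 23.
No augmenting path remains; maximum flow = 23.
In the residual graph, reachable from In: {In, E, Core, C}.
Min-cut edges: In→R3 (6), Core→R2 (7), C→Eg (10); capacity 6 + 7 + 10 = 23.
Cut capacity 25 exceeds the max flow 23, so it is not minimum.

No — its capacity is 25, but the minimum cut has capacity 23.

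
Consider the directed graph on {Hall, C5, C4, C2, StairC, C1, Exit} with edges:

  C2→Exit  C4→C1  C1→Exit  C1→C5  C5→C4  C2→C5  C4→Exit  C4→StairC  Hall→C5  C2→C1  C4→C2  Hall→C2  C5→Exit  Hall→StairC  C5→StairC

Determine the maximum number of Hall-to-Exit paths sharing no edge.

Assign every edge capacity 1; by Menger, the answer equals the max flow.
Path Hall→C5→Exit (+1); total 1.
Path Hall→C2→Exit (+1); total 2.
No residual Hall→Exit path; max flow = 2.
Certifying cut of size 2: {Hall→C2, Hall→C5}.

2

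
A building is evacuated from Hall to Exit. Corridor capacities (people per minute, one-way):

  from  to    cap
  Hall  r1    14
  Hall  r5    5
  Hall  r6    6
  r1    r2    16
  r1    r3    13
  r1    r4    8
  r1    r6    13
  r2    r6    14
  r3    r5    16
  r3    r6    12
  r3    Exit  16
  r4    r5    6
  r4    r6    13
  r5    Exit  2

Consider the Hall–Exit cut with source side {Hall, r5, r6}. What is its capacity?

Edges leaving {Hall, r5, r6}: Hall→r1 (14), r5→Exit (2).
Cut capacity = 14 + 2 = 16.

16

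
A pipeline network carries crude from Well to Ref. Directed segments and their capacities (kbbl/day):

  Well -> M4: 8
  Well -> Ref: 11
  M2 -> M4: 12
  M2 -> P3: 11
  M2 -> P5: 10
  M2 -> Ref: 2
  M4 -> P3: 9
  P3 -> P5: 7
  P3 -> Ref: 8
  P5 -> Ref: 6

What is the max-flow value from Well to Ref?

19

Augment Well→Ref: bottleneck 11, flow now 11.
Augment Well→M4→P3→Ref: bottleneck 8, flow now 19.
No augmenting path remains; maximum flow = 19.
In the residual graph, reachable from Well: {Well}.
Min-cut edges: Well→M4 (8), Well→Ref (11); capacity 8 + 11 = 19.
This cut is saturated, so no flow can exceed 19.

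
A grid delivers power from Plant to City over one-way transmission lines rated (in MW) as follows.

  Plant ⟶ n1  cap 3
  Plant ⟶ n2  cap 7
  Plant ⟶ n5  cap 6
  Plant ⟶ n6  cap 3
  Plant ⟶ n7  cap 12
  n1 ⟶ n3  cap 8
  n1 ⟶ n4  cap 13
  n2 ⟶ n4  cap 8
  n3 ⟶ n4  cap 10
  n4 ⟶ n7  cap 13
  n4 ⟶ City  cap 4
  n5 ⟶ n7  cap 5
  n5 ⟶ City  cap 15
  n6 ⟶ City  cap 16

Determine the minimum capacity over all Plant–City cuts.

13

Augment Plant→n5→City: bottleneck 6, flow now 6.
Augment Plant→n6→City: bottleneck 3, flow now 9.
Augment Plant→n1→n4→City: bottleneck 3, flow now 12.
Augment Plant→n2→n4→City: bottleneck 1, flow now 13.
No augmenting path remains; maximum flow = 13.
By max-flow min-cut, the minimum cut capacity equals the max flow.
In the residual graph, reachable from Plant: {Plant, n1, n2, n3, n4, n7}.
Min-cut edges: Plant→n5 (6), Plant→n6 (3), n4→City (4); capacity 6 + 3 + 4 = 13.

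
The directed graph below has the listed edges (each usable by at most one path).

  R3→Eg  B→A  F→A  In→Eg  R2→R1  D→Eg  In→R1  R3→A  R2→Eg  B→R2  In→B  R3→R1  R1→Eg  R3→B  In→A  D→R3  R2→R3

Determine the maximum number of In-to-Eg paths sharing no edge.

Assign every edge capacity 1; by Menger, the answer equals the max flow.
Path In→Eg (+1); total 1.
Path In→R1→Eg (+1); total 2.
Path In→B→R2→Eg (+1); total 3.
No residual In→Eg path; max flow = 3.
Certifying cut of size 3: {In→B, In→Eg, In→R1}.

3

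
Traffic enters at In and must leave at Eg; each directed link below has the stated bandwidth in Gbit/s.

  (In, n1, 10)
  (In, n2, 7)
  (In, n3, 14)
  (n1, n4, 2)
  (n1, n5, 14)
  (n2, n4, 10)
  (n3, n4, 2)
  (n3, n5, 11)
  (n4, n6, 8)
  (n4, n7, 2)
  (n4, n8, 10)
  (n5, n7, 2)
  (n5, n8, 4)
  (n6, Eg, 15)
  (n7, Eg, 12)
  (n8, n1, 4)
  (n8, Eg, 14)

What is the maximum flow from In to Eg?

Augment In→n1→n4→n6→Eg: bottleneck 2, flow now 2.
Augment In→n1→n5→n7→Eg: bottleneck 2, flow now 4.
Augment In→n1→n5→n8→Eg: bottleneck 4, flow now 8.
Augment In→n2→n4→n6→Eg: bottleneck 6, flow now 14.
Augment In→n2→n4→n7→Eg: bottleneck 1, flow now 15.
Augment In→n3→n4→n7→Eg: bottleneck 1, flow now 16.
Augment In→n3→n4→n8→Eg: bottleneck 1, flow now 17.
No augmenting path remains; maximum flow = 17.
In the residual graph, reachable from In: {In, n1, n3, n5}.
Min-cut edges: In→n2 (7), n1→n4 (2), n3→n4 (2), n5→n7 (2), n5→n8 (4); capacity 7 + 2 + 2 + 2 + 4 = 17.
This cut is saturated, so no flow can exceed 17.

17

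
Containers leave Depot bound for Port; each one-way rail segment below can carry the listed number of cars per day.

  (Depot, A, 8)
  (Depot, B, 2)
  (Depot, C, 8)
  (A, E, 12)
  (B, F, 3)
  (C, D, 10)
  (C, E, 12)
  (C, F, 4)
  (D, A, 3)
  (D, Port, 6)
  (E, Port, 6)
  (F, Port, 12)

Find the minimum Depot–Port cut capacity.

16

Augment Depot→A→E→Port: bottleneck 6, flow now 6.
Augment Depot→B→F→Port: bottleneck 2, flow now 8.
Augment Depot→C→D→Port: bottleneck 6, flow now 14.
Augment Depot→C→F→Port: bottleneck 2, flow now 16.
No augmenting path remains; maximum flow = 16.
By max-flow min-cut, the minimum cut capacity equals the max flow.
In the residual graph, reachable from Depot: {Depot, A, E}.
Min-cut edges: Depot→B (2), Depot→C (8), E→Port (6); capacity 2 + 8 + 6 = 16.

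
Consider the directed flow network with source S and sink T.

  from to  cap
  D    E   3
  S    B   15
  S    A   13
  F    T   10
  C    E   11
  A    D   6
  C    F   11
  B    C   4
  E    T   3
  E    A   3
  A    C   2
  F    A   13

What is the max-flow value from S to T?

Augment S→A→C→E→T: bottleneck 2, flow now 2.
Augment S→A→D→E→T: bottleneck 1, flow now 3.
Augment S→B→C→F→T: bottleneck 4, flow now 7.
Augment S→A→D→E→C→F→T: bottleneck 2, flow now 9. (uses reverse residual edge)
No augmenting path remains; maximum flow = 9.
In the residual graph, reachable from S: {S, A, B, D}.
Min-cut edges: A→C (2), B→C (4), D→E (3); capacity 2 + 4 + 3 = 9.
This cut is saturated, so no flow can exceed 9.

9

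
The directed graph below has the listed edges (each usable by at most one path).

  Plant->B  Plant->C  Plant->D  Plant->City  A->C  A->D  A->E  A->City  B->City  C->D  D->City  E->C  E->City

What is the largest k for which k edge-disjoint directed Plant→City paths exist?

Assign every edge capacity 1; by Menger, the answer equals the max flow.
Path Plant→City (+1); total 1.
Path Plant→B→City (+1); total 2.
Path Plant→D→City (+1); total 3.
No residual Plant→City path; max flow = 3.
Certifying cut of size 3: {D→City, Plant→B, Plant→City}.

3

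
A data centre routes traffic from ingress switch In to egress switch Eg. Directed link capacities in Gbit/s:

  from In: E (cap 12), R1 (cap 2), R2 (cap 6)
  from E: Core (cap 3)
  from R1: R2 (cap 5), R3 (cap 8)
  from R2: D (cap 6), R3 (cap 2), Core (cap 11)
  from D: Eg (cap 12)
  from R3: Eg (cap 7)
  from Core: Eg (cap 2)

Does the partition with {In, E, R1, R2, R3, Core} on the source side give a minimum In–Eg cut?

Given cut capacity: 6 + 7 + 2 = 15.
Augment In→E→Core→Eg: bottleneck 2, flow now 2.
Augment In→R1→R3→Eg: bottleneck 2, flow now 4.
Augment In→R2→D→Eg: bottleneck 6, flow now 10.
No augmenting path remains; maximum flow = 10.
In the residual graph, reachable from In: {In, E, Core}.
Min-cut edges: In→R1 (2), In→R2 (6), Core→Eg (2); capacity 2 + 6 + 2 = 10.
Cut capacity 15 exceeds the max flow 10, so it is not minimum.

No — its capacity is 15, but the minimum cut has capacity 10.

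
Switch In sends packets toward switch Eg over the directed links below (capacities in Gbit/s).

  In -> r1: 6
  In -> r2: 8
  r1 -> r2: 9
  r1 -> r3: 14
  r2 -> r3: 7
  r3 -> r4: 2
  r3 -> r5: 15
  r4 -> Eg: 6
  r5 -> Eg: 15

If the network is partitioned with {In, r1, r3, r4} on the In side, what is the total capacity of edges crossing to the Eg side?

Edges leaving {In, r1, r3, r4}: In→r2 (8), r1→r2 (9), r3→r5 (15), r4→Eg (6).
Cut capacity = 8 + 9 + 15 + 6 = 38.

38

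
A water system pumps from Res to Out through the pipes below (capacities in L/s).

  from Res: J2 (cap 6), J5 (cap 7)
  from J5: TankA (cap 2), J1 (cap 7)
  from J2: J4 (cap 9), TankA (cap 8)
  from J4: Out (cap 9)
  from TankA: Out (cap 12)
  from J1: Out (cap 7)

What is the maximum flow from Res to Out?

Augment Res→J5→TankA→Out: bottleneck 2, flow now 2.
Augment Res→J5→J1→Out: bottleneck 5, flow now 7.
Augment Res→J2→J4→Out: bottleneck 6, flow now 13.
No augmenting path remains; maximum flow = 13.
In the residual graph, reachable from Res: {Res}.
Min-cut edges: Res→J5 (7), Res→J2 (6); capacity 7 + 6 = 13.
This cut is saturated, so no flow can exceed 13.

13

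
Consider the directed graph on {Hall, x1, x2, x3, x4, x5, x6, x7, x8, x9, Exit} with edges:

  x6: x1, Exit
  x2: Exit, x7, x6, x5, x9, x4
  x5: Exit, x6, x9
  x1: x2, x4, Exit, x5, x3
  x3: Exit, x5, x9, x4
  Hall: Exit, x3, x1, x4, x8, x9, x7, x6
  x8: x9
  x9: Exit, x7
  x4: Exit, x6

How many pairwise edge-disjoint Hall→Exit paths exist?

6

Assign every edge capacity 1; by Menger, the answer equals the max flow.
Path Hall→Exit (+1); total 1.
Path Hall→x1→Exit (+1); total 2.
Path Hall→x3→Exit (+1); total 3.
Path Hall→x4→Exit (+1); total 4.
Path Hall→x6→Exit (+1); total 5.
Path Hall→x9→Exit (+1); total 6.
No residual Hall→Exit path; max flow = 6.
Certifying cut of size 6: {Hall→Exit, Hall→x1, Hall→x3, Hall→x4, Hall→x6, x9→Exit}.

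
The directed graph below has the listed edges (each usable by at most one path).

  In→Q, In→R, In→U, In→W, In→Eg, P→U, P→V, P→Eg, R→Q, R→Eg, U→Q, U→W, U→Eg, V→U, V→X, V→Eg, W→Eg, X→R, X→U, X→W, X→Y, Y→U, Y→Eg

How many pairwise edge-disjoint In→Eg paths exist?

4

Assign every edge capacity 1; by Menger, the answer equals the max flow.
Path In→Eg (+1); total 1.
Path In→R→Eg (+1); total 2.
Path In→U→Eg (+1); total 3.
Path In→W→Eg (+1); total 4.
No residual In→Eg path; max flow = 4.
Certifying cut of size 4: {In→Eg, In→R, In→U, In→W}.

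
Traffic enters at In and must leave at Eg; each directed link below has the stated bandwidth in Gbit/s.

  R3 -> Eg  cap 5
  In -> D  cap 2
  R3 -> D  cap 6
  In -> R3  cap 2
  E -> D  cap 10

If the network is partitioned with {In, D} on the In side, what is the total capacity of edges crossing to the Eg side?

2

Edges leaving {In, D}: In→R3 (2).
Cut capacity = 2 = 2.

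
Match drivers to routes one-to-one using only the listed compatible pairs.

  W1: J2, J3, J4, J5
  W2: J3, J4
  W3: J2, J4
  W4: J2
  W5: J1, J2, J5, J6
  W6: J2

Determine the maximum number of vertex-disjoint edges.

Unit-capacity flow: source→left, listed edges, right→sink; max matching = max flow.
Augmenting path W1→J2 (+1); matched 1.
Augmenting path W2→J3 (+1); matched 2.
Augmenting path W3→J4 (+1); matched 3.
Augmenting path W5→J1 (+1); matched 4.
Augmenting path W4→J2→W1→J5 (+1); matched 5.
No augmenting path remains; maximum matching = 5.
König certificate: {W1, W2, W3, W5, J2} is a vertex cover of size 5 (every listed pair touches it), so no matching can be larger.

5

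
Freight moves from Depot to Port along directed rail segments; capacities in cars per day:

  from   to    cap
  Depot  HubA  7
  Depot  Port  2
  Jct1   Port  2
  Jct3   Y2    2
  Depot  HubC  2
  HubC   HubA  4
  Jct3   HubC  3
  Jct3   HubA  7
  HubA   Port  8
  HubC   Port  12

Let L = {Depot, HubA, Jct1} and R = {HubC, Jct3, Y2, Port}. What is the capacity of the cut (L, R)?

14

Edges leaving {Depot, HubA, Jct1}: Depot→HubC (2), Depot→Port (2), HubA→Port (8), Jct1→Port (2).
Cut capacity = 2 + 2 + 8 + 2 = 14.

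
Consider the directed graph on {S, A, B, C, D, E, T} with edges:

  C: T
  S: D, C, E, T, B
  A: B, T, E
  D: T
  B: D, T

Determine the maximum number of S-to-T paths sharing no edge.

Assign every edge capacity 1; by Menger, the answer equals the max flow.
Path S→T (+1); total 1.
Path S→B→T (+1); total 2.
Path S→C→T (+1); total 3.
Path S→D→T (+1); total 4.
No residual S→T path; max flow = 4.
Certifying cut of size 4: {S→B, S→C, S→D, S→T}.

4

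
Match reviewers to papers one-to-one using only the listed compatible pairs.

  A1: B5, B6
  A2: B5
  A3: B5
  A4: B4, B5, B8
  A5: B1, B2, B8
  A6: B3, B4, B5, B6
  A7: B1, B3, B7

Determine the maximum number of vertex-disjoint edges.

Unit-capacity flow: source→left, listed edges, right→sink; max matching = max flow.
Augmenting path A1→B5 (+1); matched 1.
Augmenting path A4→B4 (+1); matched 2.
Augmenting path A5→B1 (+1); matched 3.
Augmenting path A6→B3 (+1); matched 4.
Augmenting path A7→B7 (+1); matched 5.
Augmenting path A2→B5→A1→B6 (+1); matched 6.
No augmenting path remains; maximum matching = 6.
König certificate: {A1, A4, A5, A6, A7, B5} is a vertex cover of size 6 (every listed pair touches it), so no matching can be larger.

6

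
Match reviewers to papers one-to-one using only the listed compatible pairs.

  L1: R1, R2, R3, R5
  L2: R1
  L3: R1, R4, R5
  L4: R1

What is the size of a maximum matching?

3

Unit-capacity flow: source→left, listed edges, right→sink; max matching = max flow.
Augmenting path L1→R1 (+1); matched 1.
Augmenting path L3→R4 (+1); matched 2.
Augmenting path L2→R1→L1→R2 (+1); matched 3.
No augmenting path remains; maximum matching = 3.
König certificate: {L1, L3, R1} is a vertex cover of size 3 (every listed pair touches it), so no matching can be larger.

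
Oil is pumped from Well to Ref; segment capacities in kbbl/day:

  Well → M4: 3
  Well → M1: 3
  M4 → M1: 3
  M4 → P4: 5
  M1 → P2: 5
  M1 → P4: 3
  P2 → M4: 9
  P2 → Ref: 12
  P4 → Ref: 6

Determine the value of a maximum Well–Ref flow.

6

Augment Well→M4→P4→Ref: bottleneck 3, flow now 3.
Augment Well→M1→P2→Ref: bottleneck 3, flow now 6.
No augmenting path remains; maximum flow = 6.
In the residual graph, reachable from Well: {Well}.
Min-cut edges: Well→M4 (3), Well→M1 (3); capacity 3 + 3 = 6.
This cut is saturated, so no flow can exceed 6.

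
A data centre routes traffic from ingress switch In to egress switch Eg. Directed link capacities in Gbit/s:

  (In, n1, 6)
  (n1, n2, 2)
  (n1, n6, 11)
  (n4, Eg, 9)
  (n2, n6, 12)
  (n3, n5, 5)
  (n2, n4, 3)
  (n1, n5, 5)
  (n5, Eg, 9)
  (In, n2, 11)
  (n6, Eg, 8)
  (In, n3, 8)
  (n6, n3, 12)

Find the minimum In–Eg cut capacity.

Augment In→n1→n5→Eg: bottleneck 5, flow now 5.
Augment In→n1→n6→Eg: bottleneck 1, flow now 6.
Augment In→n2→n4→Eg: bottleneck 3, flow now 9.
Augment In→n2→n6→Eg: bottleneck 7, flow now 16.
Augment In→n3→n5→Eg: bottleneck 4, flow now 20.
No augmenting path remains; maximum flow = 20.
By max-flow min-cut, the minimum cut capacity equals the max flow.
In the residual graph, reachable from In: {In, n1, n2, n3, n5, n6}.
Min-cut edges: n2→n4 (3), n5→Eg (9), n6→Eg (8); capacity 3 + 9 + 8 = 20.

20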